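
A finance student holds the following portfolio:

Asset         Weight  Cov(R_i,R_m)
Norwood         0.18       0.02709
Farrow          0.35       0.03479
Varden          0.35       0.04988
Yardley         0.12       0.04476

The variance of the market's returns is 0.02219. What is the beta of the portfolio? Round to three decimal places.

β_Norwood = 0.02709 / 0.02219 = 1.2208
β_Farrow = 0.03479 / 0.02219 = 1.5678
β_Varden = 0.04988 / 0.02219 = 2.2479
β_Yardley = 0.04476 / 0.02219 = 2.0171
β_P = Σ w_i β_i = 0.18×1.2208 + 0.35×1.5678 + 0.35×2.2479 + 0.12×2.0171 = 1.7973

1.797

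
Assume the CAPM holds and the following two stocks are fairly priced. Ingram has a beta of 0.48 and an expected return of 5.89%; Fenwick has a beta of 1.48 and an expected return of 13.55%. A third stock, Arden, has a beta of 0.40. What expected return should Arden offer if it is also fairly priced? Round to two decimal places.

MRP (SML slope) = (13.55% − 5.89%) / (1.48 − 0.48) = 7.66% / 1.00 = 7.6600%
R_f (intercept) = 5.89% − 0.48 × 7.6600% = 2.2132%
E(R_Arden) = R_f + β × MRP = 2.2132% + 0.40 × 7.6600% = 5.28%

5.28%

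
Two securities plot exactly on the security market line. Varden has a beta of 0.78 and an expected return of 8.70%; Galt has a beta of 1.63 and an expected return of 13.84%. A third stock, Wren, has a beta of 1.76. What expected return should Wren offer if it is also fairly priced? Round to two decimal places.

MRP (SML slope) = (13.84% − 8.70%) / (1.63 − 0.78) = 5.14% / 0.85 = 6.0471%
R_f (intercept) = 8.70% − 0.78 × 6.0471% = 3.9833%
E(R_Wren) = R_f + β × MRP = 3.9833% + 1.76 × 6.0471% = 14.63%

14.63%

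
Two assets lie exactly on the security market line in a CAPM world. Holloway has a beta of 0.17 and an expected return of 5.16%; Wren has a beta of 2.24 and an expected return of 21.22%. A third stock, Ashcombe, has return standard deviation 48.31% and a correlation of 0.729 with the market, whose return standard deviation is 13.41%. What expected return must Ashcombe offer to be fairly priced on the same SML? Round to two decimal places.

24.22%

MRP = (21.22% − 5.16%) / (2.24 − 0.17) = 7.7585%
R_f = 5.16% − 0.17 × 7.7585% = 3.8411%
β_Ashcombe = ρ·σ_i/σ_m = 0.729 × 48.31 / 13.41 = 2.6262
E(R_Ashcombe) = R_f + β × MRP = 3.8411% + 2.6262 × 7.7585% = 24.22%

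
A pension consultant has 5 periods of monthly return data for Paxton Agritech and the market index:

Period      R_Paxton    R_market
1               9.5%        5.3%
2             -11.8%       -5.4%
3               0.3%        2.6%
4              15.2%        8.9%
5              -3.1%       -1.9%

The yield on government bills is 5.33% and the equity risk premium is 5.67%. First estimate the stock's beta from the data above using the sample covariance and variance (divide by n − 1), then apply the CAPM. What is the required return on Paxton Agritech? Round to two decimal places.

15.76%

Mean R_i = (9.5 − 11.8 + 0.3 + 15.2 − 3.1) / 5 = 2.0200%
Mean R_m = (5.3 − 5.4 + 2.6 + 8.9 − 1.9) / 5 = 1.9000%
Σ(R_i − R̄_i)(R_m − R̄_m) = 236.8300  ⇒  Cov = 236.8300 / 4 = 59.2075
Σ(R_m − R̄_m)² = 128.7800  ⇒  Var(R_m) = 128.7800 / 4 = 32.1950
β = Cov / Var(R_m) = 59.2075 / 32.1950 = 1.8390
E(R) = R_f + β × MRP = 5.33% + 1.8390 × 5.67% = 15.76%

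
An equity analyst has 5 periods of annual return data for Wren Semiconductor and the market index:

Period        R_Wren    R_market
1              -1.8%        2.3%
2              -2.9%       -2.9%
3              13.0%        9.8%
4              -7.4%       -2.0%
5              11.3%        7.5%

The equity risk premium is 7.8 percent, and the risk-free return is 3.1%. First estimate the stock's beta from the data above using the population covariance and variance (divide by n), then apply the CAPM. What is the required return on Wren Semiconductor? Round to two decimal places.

Mean R_i = (-1.8 − 2.9 + 13.0 − 7.4 + 11.3) / 5 = 2.4400%
Mean R_m = (2.3 − 2.9 + 9.8 − 2.0 + 7.5) / 5 = 2.9400%
Σ(R_i − R̄_i)(R_m − R̄_m) = 195.3520  ⇒  Cov = 195.3520 / 5 = 39.0704
Σ(R_m − R̄_m)² = 126.7720  ⇒  Var(R_m) = 126.7720 / 5 = 25.3544
β = Cov / Var(R_m) = 39.0704 / 25.3544 = 1.5410
E(R) = R_f + β × MRP = 3.1% + 1.5410 × 7.8% = 15.12%

15.12%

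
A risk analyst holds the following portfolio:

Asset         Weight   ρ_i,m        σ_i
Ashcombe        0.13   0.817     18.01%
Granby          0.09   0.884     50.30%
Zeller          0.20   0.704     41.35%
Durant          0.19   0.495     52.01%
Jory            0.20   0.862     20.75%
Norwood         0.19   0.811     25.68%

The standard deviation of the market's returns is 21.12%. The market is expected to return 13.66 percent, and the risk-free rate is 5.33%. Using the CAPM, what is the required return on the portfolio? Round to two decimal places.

β_Ashcombe = 0.817 × 18.01% / 21.12% = 0.6967
β_Granby = 0.884 × 50.30% / 21.12% = 2.1054
β_Zeller = 0.704 × 41.35% / 21.12% = 1.3783
β_Durant = 0.495 × 52.01% / 21.12% = 1.2190
β_Jory = 0.862 × 20.75% / 21.12% = 0.8469
β_Norwood = 0.811 × 25.68% / 21.12% = 0.9861
β_P = Σ w_i β_i = 0.13×0.6967 + 0.09×2.1054 + 0.20×1.3783 + 0.19×1.2190 + 0.20×0.8469 + 0.19×0.9861 = 1.1441
MRP = 13.66% − 5.33% = 8.33%
E(R_P) = R_f + β_P × MRP = 5.33% + 1.1441 × 8.33% = 14.86%

14.86%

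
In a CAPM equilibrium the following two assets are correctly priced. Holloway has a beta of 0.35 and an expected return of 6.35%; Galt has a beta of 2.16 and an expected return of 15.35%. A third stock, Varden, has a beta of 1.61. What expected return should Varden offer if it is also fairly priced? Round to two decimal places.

MRP (SML slope) = (15.35% − 6.35%) / (2.16 − 0.35) = 9.00% / 1.81 = 4.9724%
R_f (intercept) = 6.35% − 0.35 × 4.9724% = 4.6097%
E(R_Varden) = R_f + β × MRP = 4.6097% + 1.61 × 4.9724% = 12.62%

12.62%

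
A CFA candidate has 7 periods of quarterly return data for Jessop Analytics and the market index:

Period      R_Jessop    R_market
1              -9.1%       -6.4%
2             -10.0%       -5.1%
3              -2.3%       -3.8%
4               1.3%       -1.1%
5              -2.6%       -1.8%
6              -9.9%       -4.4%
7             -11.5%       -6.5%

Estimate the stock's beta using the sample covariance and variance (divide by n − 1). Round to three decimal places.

Mean R_i = (-9.1 − 10.0 − 2.3 + 1.3 − 2.6 − 9.9 − 11.5) / 7 = -6.3000%
Mean R_m = (-6.4 − 5.1 − 3.8 − 1.1 − 1.8 − 4.4 − 6.5) / 7 = -4.1571%
Σ(R_i − R̄_i)(R_m − R̄_m) = 56.2100  ⇒  Cov = 56.2100 / 6 = 9.3683
Σ(R_m − R̄_m)² = 26.4971  ⇒  Var(R_m) = 26.4971 / 6 = 4.4162
β = Cov / Var(R_m) = 9.3683 / 4.4162 = 2.1213

2.121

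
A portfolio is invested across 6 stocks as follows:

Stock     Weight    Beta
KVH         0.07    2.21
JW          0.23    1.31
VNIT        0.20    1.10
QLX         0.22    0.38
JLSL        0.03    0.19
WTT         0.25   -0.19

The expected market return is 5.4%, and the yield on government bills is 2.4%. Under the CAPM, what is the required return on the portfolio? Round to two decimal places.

4.55%

β_P = Σ w_i β_i = 0.07×2.21 + 0.23×1.31 + 0.20×1.10 + 0.22×0.38 + 0.03×0.19 + 0.25×-0.19 = 0.7178
MRP = 5.4% − 2.4% = 3.00%
E(R_P) = R_f + β_P × MRP = 2.4% + 0.7178 × 3.0% = 4.55%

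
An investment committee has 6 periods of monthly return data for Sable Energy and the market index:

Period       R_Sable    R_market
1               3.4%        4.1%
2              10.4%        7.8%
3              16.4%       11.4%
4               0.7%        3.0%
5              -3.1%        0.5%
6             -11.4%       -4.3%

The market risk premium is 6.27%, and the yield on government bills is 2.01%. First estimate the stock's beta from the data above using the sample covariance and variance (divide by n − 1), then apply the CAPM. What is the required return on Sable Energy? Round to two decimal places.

Mean R_i = (3.4 + 10.4 + 16.4 + 0.7 − 3.1 − 11.4) / 6 = 2.7333%
Mean R_m = (4.1 + 7.8 + 11.4 + 3.0 + 0.5 − 4.3) / 6 = 3.7500%
Σ(R_i − R̄_i)(R_m − R̄_m) = 270.0900  ⇒  Cov = 270.0900 / 5 = 54.0180
Σ(R_m − R̄_m)² = 150.9750  ⇒  Var(R_m) = 150.9750 / 5 = 30.1950
β = Cov / Var(R_m) = 54.0180 / 30.1950 = 1.7890
E(R) = R_f + β × MRP = 2.01% + 1.7890 × 6.27% = 13.23%

13.23%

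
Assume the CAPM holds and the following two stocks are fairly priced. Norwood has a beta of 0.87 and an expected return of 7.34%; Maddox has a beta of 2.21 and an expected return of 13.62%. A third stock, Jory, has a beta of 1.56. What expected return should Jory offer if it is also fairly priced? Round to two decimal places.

10.57%

MRP (SML slope) = (13.62% − 7.34%) / (2.21 − 0.87) = 6.28% / 1.34 = 4.6866%
R_f (intercept) = 7.34% − 0.87 × 4.6866% = 3.2627%
E(R_Jory) = R_f + β × MRP = 3.2627% + 1.56 × 4.6866% = 10.57%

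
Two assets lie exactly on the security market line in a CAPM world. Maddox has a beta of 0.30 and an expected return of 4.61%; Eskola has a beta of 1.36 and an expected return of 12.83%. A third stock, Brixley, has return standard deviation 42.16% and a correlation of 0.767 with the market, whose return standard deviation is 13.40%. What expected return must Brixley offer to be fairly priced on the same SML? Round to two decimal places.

21.00%

MRP = (12.83% − 4.61%) / (1.36 − 0.30) = 7.7547%
R_f = 4.61% − 0.30 × 7.7547% = 2.2836%
β_Brixley = ρ·σ_i/σ_m = 0.767 × 42.16 / 13.40 = 2.4132
E(R_Brixley) = R_f + β × MRP = 2.2836% + 2.4132 × 7.7547% = 21.00%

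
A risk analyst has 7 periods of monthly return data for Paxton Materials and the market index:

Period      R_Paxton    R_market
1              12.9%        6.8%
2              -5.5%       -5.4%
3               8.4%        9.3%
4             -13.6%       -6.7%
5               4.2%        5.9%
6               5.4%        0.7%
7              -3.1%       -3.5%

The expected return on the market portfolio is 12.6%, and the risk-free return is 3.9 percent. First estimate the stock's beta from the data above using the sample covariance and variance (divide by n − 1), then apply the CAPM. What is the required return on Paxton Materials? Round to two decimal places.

Mean R_i = (12.9 − 5.5 + 8.4 − 13.6 + 4.2 + 5.4 − 3.1) / 7 = 1.2429%
Mean R_m = (6.8 − 5.4 + 9.3 − 6.7 + 5.9 + 0.7 − 3.5) / 7 = 1.0143%
Σ(R_i − R̄_i)(R_m − R̄_m) = 317.2457  ⇒  Cov = 317.2457 / 6 = 52.8743
Σ(R_m − R̄_m)² = 247.1286  ⇒  Var(R_m) = 247.1286 / 6 = 41.1881
β = Cov / Var(R_m) = 52.8743 / 41.1881 = 1.2837
MRP = 12.6% − 3.9% = 8.70%
E(R) = R_f + β × MRP = 3.9% + 1.2837 × 8.7% = 15.07%

15.07%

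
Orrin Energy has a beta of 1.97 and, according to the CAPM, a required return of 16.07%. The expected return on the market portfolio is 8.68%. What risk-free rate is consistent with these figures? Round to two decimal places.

E(R) = R_f + β(E(R_m) − R_f) = R_f(1 − β) + β·E(R_m)
16.07% = R_f × (1 − 1.97) + 1.97 × 8.68%
16.07% = R_f × -0.97 + 17.0996%
R_f = (16.07% − 17.0996%) / -0.97 = 1.06%

1.06%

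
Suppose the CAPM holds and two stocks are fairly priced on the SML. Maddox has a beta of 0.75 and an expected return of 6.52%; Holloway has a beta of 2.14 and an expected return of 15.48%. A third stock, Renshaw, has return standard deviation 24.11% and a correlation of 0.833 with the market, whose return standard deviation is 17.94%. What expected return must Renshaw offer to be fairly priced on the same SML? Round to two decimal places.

MRP = (15.48% − 6.52%) / (2.14 − 0.75) = 6.4460%
R_f = 6.52% − 0.75 × 6.4460% = 1.6855%
β_Renshaw = ρ·σ_i/σ_m = 0.833 × 24.11 / 17.94 = 1.1195
E(R_Renshaw) = R_f + β × MRP = 1.6855% + 1.1195 × 6.4460% = 8.90%

8.90%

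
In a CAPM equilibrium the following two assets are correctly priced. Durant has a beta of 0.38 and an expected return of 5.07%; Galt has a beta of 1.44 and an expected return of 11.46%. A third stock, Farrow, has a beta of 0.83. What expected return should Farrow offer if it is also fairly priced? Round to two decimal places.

7.78%

MRP (SML slope) = (11.46% − 5.07%) / (1.44 − 0.38) = 6.39% / 1.06 = 6.0283%
R_f (intercept) = 5.07% − 0.38 × 6.0283% = 2.7792%
E(R_Farrow) = R_f + β × MRP = 2.7792% + 0.83 × 6.0283% = 7.78%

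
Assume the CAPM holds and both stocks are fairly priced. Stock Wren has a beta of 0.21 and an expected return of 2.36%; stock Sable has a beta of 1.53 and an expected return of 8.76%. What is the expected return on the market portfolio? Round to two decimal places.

Both satisfy E(R) = R_f + β·MRP, so the slope of the SML is
MRP = (8.76% − 2.36%) / (1.53 − 0.21) = 6.40% / 1.32 = 4.8485%
R_f = E(R_Wren) − β_Wren·MRP = 2.36% − 0.21 × 4.8485% = 1.3418%
E(R_m) = R_f + MRP = 1.3418% + 4.8485% = 6.19%

6.19%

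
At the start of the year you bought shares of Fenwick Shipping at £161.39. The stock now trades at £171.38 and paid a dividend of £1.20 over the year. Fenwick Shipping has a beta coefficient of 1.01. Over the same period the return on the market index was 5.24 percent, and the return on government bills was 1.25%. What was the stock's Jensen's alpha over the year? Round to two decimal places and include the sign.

Realised HPR = (P1 + D1 − P0) / P0 = (171.38 + 1.20 − 161.39) / 161.39 = 11.19 / 161.39 = 6.9335%
MRP = 5.24% − 1.25% = 3.99%
CAPM required = R_f + β·MRP = 1.25% + 1.01 × 3.99% = 5.2799%
α = realised − required = 6.9335% − 5.2799% = +1.65%

+1.65%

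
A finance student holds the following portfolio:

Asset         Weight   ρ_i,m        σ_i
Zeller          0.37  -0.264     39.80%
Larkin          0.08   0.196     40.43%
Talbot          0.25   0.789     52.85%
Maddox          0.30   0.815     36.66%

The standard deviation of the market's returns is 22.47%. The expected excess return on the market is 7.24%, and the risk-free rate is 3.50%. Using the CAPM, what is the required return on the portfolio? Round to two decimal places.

β_Zeller = -0.264 × 39.80% / 22.47% = -0.4676
β_Larkin = 0.196 × 40.43% / 22.47% = 0.3527
β_Talbot = 0.789 × 52.85% / 22.47% = 1.8557
β_Maddox = 0.815 × 36.66% / 22.47% = 1.3297
β_P = Σ w_i β_i = 0.37×-0.4676 + 0.08×0.3527 + 0.25×1.8557 + 0.30×1.3297 = 0.7180
E(R_P) = R_f + β_P × MRP = 3.50% + 0.7180 × 7.24% = 8.70%

8.70%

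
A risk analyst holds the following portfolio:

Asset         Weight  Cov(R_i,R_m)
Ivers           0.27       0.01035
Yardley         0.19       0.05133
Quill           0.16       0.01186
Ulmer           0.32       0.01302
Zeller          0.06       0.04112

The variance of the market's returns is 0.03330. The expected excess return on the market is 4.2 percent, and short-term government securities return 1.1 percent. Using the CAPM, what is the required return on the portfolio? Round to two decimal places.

β_Ivers = 0.01035 / 0.03330 = 0.3108
β_Yardley = 0.05133 / 0.03330 = 1.5414
β_Quill = 0.01186 / 0.03330 = 0.3562
β_Ulmer = 0.01302 / 0.03330 = 0.3910
β_Zeller = 0.04112 / 0.03330 = 1.2348
β_P = Σ w_i β_i = 0.27×0.3108 + 0.19×1.5414 + 0.16×0.3562 + 0.32×0.3910 + 0.06×1.2348 = 0.6330
E(R_P) = R_f + β_P × MRP = 1.1% + 0.6330 × 4.2% = 3.76%

3.76%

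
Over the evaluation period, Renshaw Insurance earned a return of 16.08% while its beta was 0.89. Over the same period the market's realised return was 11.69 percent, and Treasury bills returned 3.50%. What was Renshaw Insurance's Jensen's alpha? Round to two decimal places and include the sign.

Market excess return = 11.69% − 3.50% = 8.19%
CAPM benchmark = R_f + β(R_m − R_f) = 3.50% + 0.89 × 8.19% = 10.7891%
α = actual − benchmark = 16.08% − 10.7891% = +5.29%

+5.29%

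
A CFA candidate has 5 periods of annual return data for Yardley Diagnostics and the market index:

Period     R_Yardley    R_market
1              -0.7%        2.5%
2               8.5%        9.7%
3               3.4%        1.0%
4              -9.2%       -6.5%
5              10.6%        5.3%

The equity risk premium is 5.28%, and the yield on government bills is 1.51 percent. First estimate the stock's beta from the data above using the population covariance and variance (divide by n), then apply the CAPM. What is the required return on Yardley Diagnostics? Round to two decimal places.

7.79%

Mean R_i = (-0.7 + 8.5 + 3.4 − 9.2 + 10.6) / 5 = 2.5200%
Mean R_m = (2.5 + 9.7 + 1.0 − 6.5 + 5.3) / 5 = 2.4000%
Σ(R_i − R̄_i)(R_m − R̄_m) = 169.8400  ⇒  Cov = 169.8400 / 5 = 33.9680
Σ(R_m − R̄_m)² = 142.8800  ⇒  Var(R_m) = 142.8800 / 5 = 28.5760
β = Cov / Var(R_m) = 33.9680 / 28.5760 = 1.1887
E(R) = R_f + β × MRP = 1.51% + 1.1887 × 5.28% = 7.79%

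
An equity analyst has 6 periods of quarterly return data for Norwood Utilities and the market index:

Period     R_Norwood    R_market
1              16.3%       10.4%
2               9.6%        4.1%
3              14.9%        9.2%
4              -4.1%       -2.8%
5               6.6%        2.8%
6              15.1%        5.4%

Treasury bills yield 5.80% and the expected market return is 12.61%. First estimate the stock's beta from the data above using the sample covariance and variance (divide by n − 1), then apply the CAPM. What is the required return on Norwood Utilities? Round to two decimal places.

Mean R_i = (16.3 + 9.6 + 14.9 − 4.1 + 6.6 + 15.1) / 6 = 9.7333%
Mean R_m = (10.4 + 4.1 + 9.2 − 2.8 + 2.8 + 5.4) / 6 = 4.8500%
Σ(R_i − R̄_i)(R_m − R̄_m) = 174.2200  ⇒  Cov = 174.2200 / 5 = 34.8440
Σ(R_m − R̄_m)² = 113.3150  ⇒  Var(R_m) = 113.3150 / 5 = 22.6630
β = Cov / Var(R_m) = 34.8440 / 22.6630 = 1.5375
MRP = 12.61% − 5.80% = 6.81%
E(R) = R_f + β × MRP = 5.80% + 1.5375 × 6.81% = 16.27%

16.27%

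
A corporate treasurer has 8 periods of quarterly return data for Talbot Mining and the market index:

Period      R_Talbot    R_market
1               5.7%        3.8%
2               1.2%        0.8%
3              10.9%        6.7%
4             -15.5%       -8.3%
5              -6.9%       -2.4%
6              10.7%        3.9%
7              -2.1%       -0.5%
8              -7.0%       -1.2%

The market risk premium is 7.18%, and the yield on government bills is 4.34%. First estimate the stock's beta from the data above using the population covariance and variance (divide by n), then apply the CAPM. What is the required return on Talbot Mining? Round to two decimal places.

Mean R_i = (5.7 + 1.2 + 10.9 − 15.5 − 6.9 + 10.7 − 2.1 − 7.0) / 8 = -0.3750%
Mean R_m = (3.8 + 0.8 + 6.7 − 8.3 − 2.4 + 3.9 − 0.5 − 1.2) / 8 = 0.3500%
Σ(R_i − R̄_i)(R_m − R̄_m) = 293.0900  ⇒  Cov = 293.0900 / 8 = 36.6363
Σ(R_m − R̄_m)² = 150.5400  ⇒  Var(R_m) = 150.5400 / 8 = 18.8175
β = Cov / Var(R_m) = 36.6363 / 18.8175 = 1.9469
E(R) = R_f + β × MRP = 4.34% + 1.9469 × 7.18% = 18.32%

18.32%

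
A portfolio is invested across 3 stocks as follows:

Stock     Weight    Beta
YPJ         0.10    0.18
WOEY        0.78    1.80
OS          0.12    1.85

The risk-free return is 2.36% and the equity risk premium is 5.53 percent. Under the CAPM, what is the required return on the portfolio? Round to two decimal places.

11.45%

β_P = Σ w_i β_i = 0.10×0.18 + 0.78×1.80 + 0.12×1.85 = 1.6440
E(R_P) = R_f + β_P × MRP = 2.36% + 1.6440 × 5.53% = 11.45%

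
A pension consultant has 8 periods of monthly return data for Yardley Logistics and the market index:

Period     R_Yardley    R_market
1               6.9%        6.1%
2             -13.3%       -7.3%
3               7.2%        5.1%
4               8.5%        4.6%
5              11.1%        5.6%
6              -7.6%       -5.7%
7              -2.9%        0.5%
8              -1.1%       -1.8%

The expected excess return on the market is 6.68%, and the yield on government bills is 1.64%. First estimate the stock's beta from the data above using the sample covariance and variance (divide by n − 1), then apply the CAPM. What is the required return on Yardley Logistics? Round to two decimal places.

Mean R_i = (6.9 − 13.3 + 7.2 + 8.5 + 11.1 − 7.6 − 2.9 − 1.1) / 8 = 1.1000%
Mean R_m = (6.1 − 7.3 + 5.1 + 4.6 + 5.6 − 5.7 + 0.5 − 1.8) / 8 = 0.8875%
Σ(R_i − R̄_i)(R_m − R̄_m) = 313.2000  ⇒  Cov = 313.2000 / 7 = 44.7429
Σ(R_m − R̄_m)² = 198.7088  ⇒  Var(R_m) = 198.7088 / 7 = 28.3870
β = Cov / Var(R_m) = 44.7429 / 28.3870 = 1.5762
E(R) = R_f + β × MRP = 1.64% + 1.5762 × 6.68% = 12.17%

12.17%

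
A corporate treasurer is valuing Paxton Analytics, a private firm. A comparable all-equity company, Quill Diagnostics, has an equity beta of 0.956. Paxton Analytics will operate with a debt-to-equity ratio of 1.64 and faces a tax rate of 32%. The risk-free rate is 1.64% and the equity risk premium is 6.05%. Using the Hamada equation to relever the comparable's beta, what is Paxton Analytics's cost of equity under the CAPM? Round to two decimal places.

β_L = β_U × [1 + (1 − t)(D/E)] = 0.956 × [1 + (1 − 0.32) × 1.64]
    = 0.956 × [1 + 0.68 × 1.64] = 0.956 × 2.1152 = 2.0221
E(R) = R_f + β_L × MRP = 1.64% + 2.0221 × 6.05% = 13.87%

13.87%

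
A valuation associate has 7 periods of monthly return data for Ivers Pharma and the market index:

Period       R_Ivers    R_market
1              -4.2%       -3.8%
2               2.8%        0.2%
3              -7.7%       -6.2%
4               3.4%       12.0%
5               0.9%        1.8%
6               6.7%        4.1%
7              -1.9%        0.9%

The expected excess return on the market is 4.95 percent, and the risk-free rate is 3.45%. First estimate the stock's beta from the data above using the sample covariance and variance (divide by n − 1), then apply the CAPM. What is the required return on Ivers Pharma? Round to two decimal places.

6.63%

Mean R_i = (-4.2 + 2.8 − 7.7 + 3.4 + 0.9 + 6.7 − 1.9) / 7 = 0.0000%
Mean R_m = (-3.8 + 0.2 − 6.2 + 12.0 + 1.8 + 4.1 + 0.9) / 7 = 1.2857%
Σ(R_i − R̄_i)(R_m − R̄_m) = 132.4400  ⇒  Cov = 132.4400 / 6 = 22.0733
Σ(R_m − R̄_m)² = 206.2086  ⇒  Var(R_m) = 206.2086 / 6 = 34.3681
β = Cov / Var(R_m) = 22.0733 / 34.3681 = 0.6423
E(R) = R_f + β × MRP = 3.45% + 0.6423 × 4.95% = 6.63%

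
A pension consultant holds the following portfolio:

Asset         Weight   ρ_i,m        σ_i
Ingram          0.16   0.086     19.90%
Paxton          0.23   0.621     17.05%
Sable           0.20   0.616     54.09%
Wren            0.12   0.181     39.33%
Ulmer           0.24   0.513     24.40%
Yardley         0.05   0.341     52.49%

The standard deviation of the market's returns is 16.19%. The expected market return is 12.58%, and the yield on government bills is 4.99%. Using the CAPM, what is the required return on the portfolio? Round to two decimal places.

11.61%

β_Ingram = 0.086 × 19.90% / 16.19% = 0.1057
β_Paxton = 0.621 × 17.05% / 16.19% = 0.6540
β_Sable = 0.616 × 54.09% / 16.19% = 2.0580
β_Wren = 0.181 × 39.33% / 16.19% = 0.4397
β_Ulmer = 0.513 × 24.40% / 16.19% = 0.7731
β_Yardley = 0.341 × 52.49% / 16.19% = 1.1056
β_P = Σ w_i β_i = 0.16×0.1057 + 0.23×0.6540 + 0.20×2.0580 + 0.12×0.4397 + 0.24×0.7731 + 0.05×1.1056 = 0.8725
MRP = 12.58% − 4.99% = 7.59%
E(R_P) = R_f + β_P × MRP = 4.99% + 0.8725 × 7.59% = 11.61%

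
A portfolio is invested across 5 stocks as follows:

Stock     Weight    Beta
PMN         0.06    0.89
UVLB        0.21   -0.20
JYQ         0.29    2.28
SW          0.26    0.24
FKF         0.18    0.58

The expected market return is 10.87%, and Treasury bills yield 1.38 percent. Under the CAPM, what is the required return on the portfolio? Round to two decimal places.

β_P = Σ w_i β_i = 0.06×0.89 + 0.21×-0.20 + 0.29×2.28 + 0.26×0.24 + 0.18×0.58 = 0.8394
MRP = 10.87% − 1.38% = 9.49%
E(R_P) = R_f + β_P × MRP = 1.38% + 0.8394 × 9.49% = 9.35%

9.35%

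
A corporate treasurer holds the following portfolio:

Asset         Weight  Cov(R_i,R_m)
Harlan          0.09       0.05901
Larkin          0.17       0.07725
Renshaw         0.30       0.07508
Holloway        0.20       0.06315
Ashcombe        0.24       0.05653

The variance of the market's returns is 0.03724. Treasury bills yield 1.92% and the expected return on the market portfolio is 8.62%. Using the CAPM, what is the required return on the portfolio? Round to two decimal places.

14.00%

β_Harlan = 0.05901 / 0.03724 = 1.5846
β_Larkin = 0.07725 / 0.03724 = 2.0744
β_Renshaw = 0.07508 / 0.03724 = 2.0161
β_Holloway = 0.06315 / 0.03724 = 1.6958
β_Ashcombe = 0.05653 / 0.03724 = 1.5180
β_P = Σ w_i β_i = 0.09×1.5846 + 0.17×2.0744 + 0.30×2.0161 + 0.20×1.6958 + 0.24×1.5180 = 1.8036
MRP = 8.62% − 1.92% = 6.70%
E(R_P) = R_f + β_P × MRP = 1.92% + 1.8036 × 6.70% = 14.00%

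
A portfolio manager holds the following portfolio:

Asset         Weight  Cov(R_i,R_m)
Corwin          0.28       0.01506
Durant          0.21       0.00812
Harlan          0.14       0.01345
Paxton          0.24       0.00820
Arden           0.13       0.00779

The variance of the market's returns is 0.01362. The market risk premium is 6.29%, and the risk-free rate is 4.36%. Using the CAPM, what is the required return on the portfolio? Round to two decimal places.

9.34%

β_Corwin = 0.01506 / 0.01362 = 1.1057
β_Durant = 0.00812 / 0.01362 = 0.5962
β_Harlan = 0.01345 / 0.01362 = 0.9875
β_Paxton = 0.00820 / 0.01362 = 0.6021
β_Arden = 0.00779 / 0.01362 = 0.5720
β_P = Σ w_i β_i = 0.28×1.1057 + 0.21×0.5962 + 0.14×0.9875 + 0.24×0.6021 + 0.13×0.5720 = 0.7919
E(R_P) = R_f + β_P × MRP = 4.36% + 0.7919 × 6.29% = 9.34%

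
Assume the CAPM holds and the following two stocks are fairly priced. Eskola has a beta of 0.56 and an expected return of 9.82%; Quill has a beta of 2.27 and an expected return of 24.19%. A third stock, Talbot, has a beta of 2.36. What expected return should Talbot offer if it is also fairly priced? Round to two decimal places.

MRP (SML slope) = (24.19% − 9.82%) / (2.27 − 0.56) = 14.37% / 1.71 = 8.4035%
R_f (intercept) = 9.82% − 0.56 × 8.4035% = 5.1140%
E(R_Talbot) = R_f + β × MRP = 5.1140% + 2.36 × 8.4035% = 24.95%

24.95%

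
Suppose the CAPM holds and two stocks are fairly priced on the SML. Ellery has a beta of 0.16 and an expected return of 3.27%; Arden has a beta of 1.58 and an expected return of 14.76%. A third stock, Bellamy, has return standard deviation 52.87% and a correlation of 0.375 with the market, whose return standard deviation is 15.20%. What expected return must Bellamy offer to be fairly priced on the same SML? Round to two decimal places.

12.53%

MRP = (14.76% − 3.27%) / (1.58 − 0.16) = 8.0915%
R_f = 3.27% − 0.16 × 8.0915% = 1.9754%
β_Bellamy = ρ·σ_i/σ_m = 0.375 × 52.87 / 15.20 = 1.3044
E(R_Bellamy) = R_f + β × MRP = 1.9754% + 1.3044 × 8.0915% = 12.53%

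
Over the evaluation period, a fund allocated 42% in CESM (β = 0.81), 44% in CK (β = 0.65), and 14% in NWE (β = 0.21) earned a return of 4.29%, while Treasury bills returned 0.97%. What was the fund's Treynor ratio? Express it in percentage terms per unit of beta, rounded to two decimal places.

β_P = 0.42×0.81 + 0.44×0.65 + 0.14×0.21 = 0.6556
Treynor = (R_P − R_f) / β_P = (4.29% − 0.97%) / 0.6556 = 3.32% / 0.6556 = 5.06%

5.06%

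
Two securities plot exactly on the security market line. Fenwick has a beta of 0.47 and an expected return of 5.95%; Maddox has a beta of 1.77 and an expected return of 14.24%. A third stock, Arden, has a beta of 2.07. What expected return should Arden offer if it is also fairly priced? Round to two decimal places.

MRP (SML slope) = (14.24% − 5.95%) / (1.77 − 0.47) = 8.29% / 1.30 = 6.3769%
R_f (intercept) = 5.95% − 0.47 × 6.3769% = 2.9529%
E(R_Arden) = R_f + β × MRP = 2.9529% + 2.07 × 6.3769% = 16.15%

16.15%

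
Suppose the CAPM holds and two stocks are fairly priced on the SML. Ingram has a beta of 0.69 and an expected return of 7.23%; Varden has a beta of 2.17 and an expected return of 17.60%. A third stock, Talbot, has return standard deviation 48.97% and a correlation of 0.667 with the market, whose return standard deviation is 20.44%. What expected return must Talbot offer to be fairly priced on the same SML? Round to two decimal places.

13.59%

MRP = (17.60% − 7.23%) / (2.17 − 0.69) = 7.0068%
R_f = 7.23% − 0.69 × 7.0068% = 2.3953%
β_Talbot = ρ·σ_i/σ_m = 0.667 × 48.97 / 20.44 = 1.5980
E(R_Talbot) = R_f + β × MRP = 2.3953% + 1.5980 × 7.0068% = 13.59%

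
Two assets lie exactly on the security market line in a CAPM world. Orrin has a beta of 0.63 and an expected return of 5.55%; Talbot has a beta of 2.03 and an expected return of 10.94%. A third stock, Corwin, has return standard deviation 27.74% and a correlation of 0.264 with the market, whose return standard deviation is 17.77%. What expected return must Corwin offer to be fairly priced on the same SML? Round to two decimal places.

MRP = (10.94% − 5.55%) / (2.03 − 0.63) = 3.8500%
R_f = 5.55% − 0.63 × 3.8500% = 3.1245%
β_Corwin = ρ·σ_i/σ_m = 0.264 × 27.74 / 17.77 = 0.4121
E(R_Corwin) = R_f + β × MRP = 3.1245% + 0.4121 × 3.8500% = 4.71%

4.71%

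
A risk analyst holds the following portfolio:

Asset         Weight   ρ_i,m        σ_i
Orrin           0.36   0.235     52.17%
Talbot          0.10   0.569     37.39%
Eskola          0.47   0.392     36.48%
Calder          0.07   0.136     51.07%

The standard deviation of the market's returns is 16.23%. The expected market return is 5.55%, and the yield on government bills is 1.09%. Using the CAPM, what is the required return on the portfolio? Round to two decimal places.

β_Orrin = 0.235 × 52.17% / 16.23% = 0.7554
β_Talbot = 0.569 × 37.39% / 16.23% = 1.3108
β_Eskola = 0.392 × 36.48% / 16.23% = 0.8811
β_Calder = 0.136 × 51.07% / 16.23% = 0.4279
β_P = Σ w_i β_i = 0.36×0.7554 + 0.10×1.3108 + 0.47×0.8811 + 0.07×0.4279 = 0.8471
MRP = 5.55% − 1.09% = 4.46%
E(R_P) = R_f + β_P × MRP = 1.09% + 0.8471 × 4.46% = 4.87%

4.87%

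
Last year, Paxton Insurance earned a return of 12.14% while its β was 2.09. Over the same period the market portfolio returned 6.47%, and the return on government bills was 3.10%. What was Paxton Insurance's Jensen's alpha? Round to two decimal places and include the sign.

+2.00%

Market excess return = 6.47% − 3.10% = 3.37%
CAPM benchmark = R_f + β(R_m − R_f) = 3.10% + 2.09 × 3.37% = 10.1433%
α = actual − benchmark = 12.14% − 10.1433% = +2.00%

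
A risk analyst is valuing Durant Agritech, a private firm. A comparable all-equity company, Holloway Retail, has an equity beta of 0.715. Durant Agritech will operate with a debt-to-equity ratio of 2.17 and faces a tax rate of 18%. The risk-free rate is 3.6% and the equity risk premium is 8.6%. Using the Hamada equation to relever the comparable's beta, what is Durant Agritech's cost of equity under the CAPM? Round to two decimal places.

20.69%

β_L = β_U × [1 + (1 − t)(D/E)] = 0.715 × [1 + (1 − 0.18) × 2.17]
    = 0.715 × [1 + 0.82 × 2.17] = 0.715 × 2.7794 = 1.9873
E(R) = R_f + β_L × MRP = 3.6% + 1.9873 × 8.6% = 20.69%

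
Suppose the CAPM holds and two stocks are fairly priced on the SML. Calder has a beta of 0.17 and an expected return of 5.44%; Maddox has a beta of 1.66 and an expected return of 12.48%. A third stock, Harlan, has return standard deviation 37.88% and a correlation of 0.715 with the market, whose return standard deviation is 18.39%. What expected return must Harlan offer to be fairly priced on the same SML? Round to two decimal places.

11.60%

MRP = (12.48% − 5.44%) / (1.66 − 0.17) = 4.7248%
R_f = 5.44% − 0.17 × 4.7248% = 4.6368%
β_Harlan = ρ·σ_i/σ_m = 0.715 × 37.88 / 18.39 = 1.4728
E(R_Harlan) = R_f + β × MRP = 4.6368% + 1.4728 × 4.7248% = 11.60%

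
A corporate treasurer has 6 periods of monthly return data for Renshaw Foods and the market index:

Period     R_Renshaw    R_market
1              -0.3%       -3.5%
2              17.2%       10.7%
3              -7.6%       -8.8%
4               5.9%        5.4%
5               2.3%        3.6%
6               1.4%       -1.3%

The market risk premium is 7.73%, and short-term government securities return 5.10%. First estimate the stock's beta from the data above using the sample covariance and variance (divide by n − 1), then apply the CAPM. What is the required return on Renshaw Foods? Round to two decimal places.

Mean R_i = (-0.3 + 17.2 − 7.6 + 5.9 + 2.3 + 1.4) / 6 = 3.1500%
Mean R_m = (-3.5 + 10.7 − 8.8 + 5.4 + 3.6 − 1.3) / 6 = 1.0167%
Σ(R_i − R̄_i)(R_m − R̄_m) = 271.0750  ⇒  Cov = 271.0750 / 5 = 54.2150
Σ(R_m − R̄_m)² = 241.7883  ⇒  Var(R_m) = 241.7883 / 5 = 48.3577
β = Cov / Var(R_m) = 54.2150 / 48.3577 = 1.1211
E(R) = R_f + β × MRP = 5.10% + 1.1211 × 7.73% = 13.77%

13.77%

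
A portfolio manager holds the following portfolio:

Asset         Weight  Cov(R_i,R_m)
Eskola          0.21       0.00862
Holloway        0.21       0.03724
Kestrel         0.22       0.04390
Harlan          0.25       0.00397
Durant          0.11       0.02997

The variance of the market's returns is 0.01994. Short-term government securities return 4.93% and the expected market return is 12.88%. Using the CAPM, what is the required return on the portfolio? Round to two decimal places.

14.33%

β_Eskola = 0.00862 / 0.01994 = 0.4323
β_Holloway = 0.03724 / 0.01994 = 1.8676
β_Kestrel = 0.04390 / 0.01994 = 2.2016
β_Harlan = 0.00397 / 0.01994 = 0.1991
β_Durant = 0.02997 / 0.01994 = 1.5030
β_P = Σ w_i β_i = 0.21×0.4323 + 0.21×1.8676 + 0.22×2.2016 + 0.25×0.1991 + 0.11×1.5030 = 1.1824
MRP = 12.88% − 4.93% = 7.95%
E(R_P) = R_f + β_P × MRP = 4.93% + 1.1824 × 7.95% = 14.33%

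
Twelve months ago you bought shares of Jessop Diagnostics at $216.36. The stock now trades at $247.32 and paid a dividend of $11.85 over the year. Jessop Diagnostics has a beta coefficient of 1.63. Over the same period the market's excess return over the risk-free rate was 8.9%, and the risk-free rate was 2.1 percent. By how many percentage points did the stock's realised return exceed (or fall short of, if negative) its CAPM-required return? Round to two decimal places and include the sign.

+3.18%

Realised HPR = (P1 + D1 − P0) / P0 = (247.32 + 11.85 − 216.36) / 216.36 = 42.81 / 216.36 = 19.7865%
CAPM required = R_f + β·MRP = 2.1% + 1.63 × 8.9% = 16.6070%
α = realised − required = 19.7865% − 16.6070% = +3.18%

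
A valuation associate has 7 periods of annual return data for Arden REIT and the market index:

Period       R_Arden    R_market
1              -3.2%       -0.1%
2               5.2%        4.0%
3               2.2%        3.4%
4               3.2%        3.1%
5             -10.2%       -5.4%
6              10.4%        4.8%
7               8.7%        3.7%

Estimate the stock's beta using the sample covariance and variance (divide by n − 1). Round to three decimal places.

Mean R_i = (-3.2 + 5.2 + 2.2 + 3.2 − 10.2 + 10.4 + 8.7) / 7 = 2.3286%
Mean R_m = (-0.1 + 4.0 + 3.4 + 3.1 − 5.4 + 4.8 + 3.7) / 7 = 1.9286%
Σ(R_i − R̄_i)(R_m − R̄_m) = 144.2743  ⇒  Cov = 144.2743 / 6 = 24.0457
Σ(R_m − R̄_m)² = 77.0343  ⇒  Var(R_m) = 77.0343 / 6 = 12.8391
β = Cov / Var(R_m) = 24.0457 / 12.8391 = 1.8728

1.873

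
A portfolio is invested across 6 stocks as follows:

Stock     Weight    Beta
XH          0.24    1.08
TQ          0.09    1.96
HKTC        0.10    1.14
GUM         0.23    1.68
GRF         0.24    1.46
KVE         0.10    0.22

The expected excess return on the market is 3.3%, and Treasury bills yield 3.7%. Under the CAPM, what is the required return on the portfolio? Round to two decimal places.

8.02%

β_P = Σ w_i β_i = 0.24×1.08 + 0.09×1.96 + 0.10×1.14 + 0.23×1.68 + 0.24×1.46 + 0.10×0.22 = 1.3084
E(R_P) = R_f + β_P × MRP = 3.7% + 1.3084 × 3.3% = 8.02%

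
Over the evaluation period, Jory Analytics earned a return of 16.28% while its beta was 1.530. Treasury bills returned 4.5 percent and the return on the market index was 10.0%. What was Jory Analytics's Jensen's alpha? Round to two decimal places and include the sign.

Market excess return = 10.0% − 4.5% = 5.50%
CAPM benchmark = R_f + β(R_m − R_f) = 4.5% + 1.530 × 5.5% = 12.9150%
α = actual − benchmark = 16.28% − 12.9150% = +3.37%

+3.37%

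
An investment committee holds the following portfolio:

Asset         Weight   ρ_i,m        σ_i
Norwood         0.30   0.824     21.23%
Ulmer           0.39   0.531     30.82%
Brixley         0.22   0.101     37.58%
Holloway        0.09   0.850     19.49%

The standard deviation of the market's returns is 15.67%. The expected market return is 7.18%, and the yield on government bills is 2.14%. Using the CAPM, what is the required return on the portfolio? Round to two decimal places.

β_Norwood = 0.824 × 21.23% / 15.67% = 1.1164
β_Ulmer = 0.531 × 30.82% / 15.67% = 1.0444
β_Brixley = 0.101 × 37.58% / 15.67% = 0.2422
β_Holloway = 0.850 × 19.49% / 15.67% = 1.0572
β_P = Σ w_i β_i = 0.30×1.1164 + 0.39×1.0444 + 0.22×0.2422 + 0.09×1.0572 = 0.8907
MRP = 7.18% − 2.14% = 5.04%
E(R_P) = R_f + β_P × MRP = 2.14% + 0.8907 × 5.04% = 6.63%

6.63%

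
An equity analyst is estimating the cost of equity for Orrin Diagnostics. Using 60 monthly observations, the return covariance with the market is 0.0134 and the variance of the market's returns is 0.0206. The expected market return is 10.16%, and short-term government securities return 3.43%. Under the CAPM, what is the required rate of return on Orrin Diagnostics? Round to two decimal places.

7.81%

β = Cov(R_i, R_m) / Var(R_m) = 0.0134 / 0.0206 = 0.6505
MRP = 10.16% − 3.43% = 6.73%
E(R) = R_f + β × MRP = 3.43% + 0.6505 × 6.73% = 7.81%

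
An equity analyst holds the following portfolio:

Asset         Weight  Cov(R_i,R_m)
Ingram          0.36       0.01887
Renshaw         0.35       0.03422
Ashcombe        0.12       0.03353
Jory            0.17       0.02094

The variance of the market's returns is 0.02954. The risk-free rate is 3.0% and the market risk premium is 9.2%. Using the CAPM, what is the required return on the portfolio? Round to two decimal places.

β_Ingram = 0.01887 / 0.02954 = 0.6388
β_Renshaw = 0.03422 / 0.02954 = 1.1584
β_Ashcombe = 0.03353 / 0.02954 = 1.1351
β_Jory = 0.02094 / 0.02954 = 0.7089
β_P = Σ w_i β_i = 0.36×0.6388 + 0.35×1.1584 + 0.12×1.1351 + 0.17×0.7089 = 0.8921
E(R_P) = R_f + β_P × MRP = 3.0% + 0.8921 × 9.2% = 11.21%

11.21%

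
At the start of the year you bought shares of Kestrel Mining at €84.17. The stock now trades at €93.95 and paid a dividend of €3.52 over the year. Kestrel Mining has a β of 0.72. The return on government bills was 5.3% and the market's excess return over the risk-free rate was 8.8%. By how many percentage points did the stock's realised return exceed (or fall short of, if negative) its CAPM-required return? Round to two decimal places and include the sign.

+4.17%

Realised HPR = (P1 + D1 − P0) / P0 = (93.95 + 3.52 − 84.17) / 84.17 = 13.30 / 84.17 = 15.8014%
CAPM required = R_f + β·MRP = 5.3% + 0.72 × 8.8% = 11.6360%
α = realised − required = 15.8014% − 11.6360% = +4.17%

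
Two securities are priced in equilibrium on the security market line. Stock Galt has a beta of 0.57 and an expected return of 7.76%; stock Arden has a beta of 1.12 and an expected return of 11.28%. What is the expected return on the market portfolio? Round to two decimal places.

Both satisfy E(R) = R_f + β·MRP, so the slope of the SML is
MRP = (11.28% − 7.76%) / (1.12 − 0.57) = 3.52% / 0.55 = 6.4000%
R_f = E(R_Galt) − β_Galt·MRP = 7.76% − 0.57 × 6.4000% = 4.1120%
E(R_m) = R_f + MRP = 4.1120% + 6.4000% = 10.51%

10.51%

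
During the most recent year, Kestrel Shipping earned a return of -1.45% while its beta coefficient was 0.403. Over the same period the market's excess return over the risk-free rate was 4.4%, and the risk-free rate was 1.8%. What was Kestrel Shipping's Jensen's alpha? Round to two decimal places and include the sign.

-5.02%

CAPM benchmark = R_f + β(R_m − R_f) = 1.8% + 0.403 × 4.4% = 3.5732%
α = actual − benchmark = -1.45% − 3.5732% = -5.02%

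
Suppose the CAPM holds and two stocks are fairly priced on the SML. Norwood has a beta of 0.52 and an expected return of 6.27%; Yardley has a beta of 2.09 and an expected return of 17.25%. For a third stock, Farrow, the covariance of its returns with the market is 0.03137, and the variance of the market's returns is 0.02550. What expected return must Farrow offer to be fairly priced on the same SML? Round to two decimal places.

MRP = (17.25% − 6.27%) / (2.09 − 0.52) = 6.9936%
R_f = 6.27% − 0.52 × 6.9936% = 2.6333%
β_Farrow = Cov / Var(R_m) = 0.03137 / 0.02550 = 1.2302
E(R_Farrow) = R_f + β × MRP = 2.6333% + 1.2302 × 6.9936% = 11.24%

11.24%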